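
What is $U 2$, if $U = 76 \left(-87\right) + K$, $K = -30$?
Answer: $-13284$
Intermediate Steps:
$U = -6642$ ($U = 76 \left(-87\right) - 30 = -6612 - 30 = -6642$)
$U 2 = \left(-6642\right) 2 = -13284$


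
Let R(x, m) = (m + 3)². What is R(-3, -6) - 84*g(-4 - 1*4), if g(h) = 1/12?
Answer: 2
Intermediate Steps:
g(h) = 1/12
R(x, m) = (3 + m)²
R(-3, -6) - 84*g(-4 - 1*4) = (3 - 6)² - 84*1/12 = (-3)² - 7 = 9 - 7 = 2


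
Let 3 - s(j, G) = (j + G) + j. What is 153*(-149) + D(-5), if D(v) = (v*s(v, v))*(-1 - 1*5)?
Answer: -22257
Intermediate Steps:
s(j, G) = 3 - G - 2*j (s(j, G) = 3 - ((j + G) + j) = 3 - ((G + j) + j) = 3 - (G + 2*j) = 3 + (-G - 2*j) = 3 - G - 2*j)
D(v) = -6*v*(3 - 3*v) (D(v) = (v*(3 - v - 2*v))*(-1 - 1*5) = (v*(3 - 3*v))*(-1 - 5) = (v*(3 - 3*v))*(-6) = -6*v*(3 - 3*v))
153*(-149) + D(-5) = 153*(-149) + 18*(-5)*(-1 - 5) = -22797 + 18*(-5)*(-6) = -22797 + 540 = -22257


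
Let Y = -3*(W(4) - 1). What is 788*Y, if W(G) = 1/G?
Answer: 1773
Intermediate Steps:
Y = 9/4 (Y = -3*(1/4 - 1) = -3*(¼ - 1) = -3*(-¾) = 9/4 ≈ 2.2500)
788*Y = 788*(9/4) = 1773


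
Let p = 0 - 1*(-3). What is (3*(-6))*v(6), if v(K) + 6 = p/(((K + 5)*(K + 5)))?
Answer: 13014/121 ≈ 107.55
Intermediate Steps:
p = 3 (p = 0 + 3 = 3)
v(K) = -6 + 3/(5 + K)² (v(K) = -6 + 3/(((K + 5)*(K + 5))) = -6 + 3/(((5 + K)*(5 + K))) = -6 + 3/((5 + K)²) = -6 + 3/(5 + K)²)
(3*(-6))*v(6) = (3*(-6))*(-6 + 3/(5 + 6)²) = -18*(-6 + 3/11²) = -18*(-6 + 3*(1/121)) = -18*(-6 + 3/121) = -18*(-723/121) = 13014/121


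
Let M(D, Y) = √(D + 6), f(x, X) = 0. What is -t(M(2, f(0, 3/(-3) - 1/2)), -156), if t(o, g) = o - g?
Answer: -156 - 2*√2 ≈ -158.83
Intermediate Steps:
M(D, Y) = √(6 + D)
-t(M(2, f(0, 3/(-3) - 1/2)), -156) = -(√(6 + 2) - 1*(-156)) = -(√8 + 156) = -(2*√2 + 156) = -(156 + 2*√2) = -156 - 2*√2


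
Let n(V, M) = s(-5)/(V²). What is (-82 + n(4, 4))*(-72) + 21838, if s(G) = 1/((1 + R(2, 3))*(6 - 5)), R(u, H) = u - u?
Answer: 55475/2 ≈ 27738.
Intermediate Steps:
R(u, H) = 0
s(G) = 1 (s(G) = 1/((1 + 0)*(6 - 5)) = 1/(1*1) = 1/1 = 1)
n(V, M) = V⁻² (n(V, M) = 1/V² = V⁻²)
(-82 + n(4, 4))*(-72) + 21838 = (-82 + 4⁻²)*(-72) + 21838 = (-82 + 1/16)*(-72) + 21838 = -1311/16*(-72) + 21838 = 11799/2 + 21838 = 55475/2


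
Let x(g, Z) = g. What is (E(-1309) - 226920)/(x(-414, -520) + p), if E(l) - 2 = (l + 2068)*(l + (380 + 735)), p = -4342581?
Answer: 374164/4342995 ≈ 0.086154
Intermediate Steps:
E(l) = 2 + (1115 + l)*(2068 + l) (E(l) = 2 + (l + 2068)*(l + (380 + 735)) = 2 + (2068 + l)*(l + 1115) = 2 + (2068 + l)*(1115 + l) = 2 + (1115 + l)*(2068 + l))
(E(-1309) - 226920)/(x(-414, -520) + p) = ((2305822 + (-1309)**2 + 3183*(-1309)) - 226920)/(-414 - 4342581) = ((2305822 + 1713481 - 4166547) - 226920)/(-4342995) = (-147244 - 226920)*(-1/4342995) = -374164*(-1/4342995) = 374164/4342995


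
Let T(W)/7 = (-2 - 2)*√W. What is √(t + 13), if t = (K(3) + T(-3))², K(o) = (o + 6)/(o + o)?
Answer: √(-9347 - 336*I*√3)/2 ≈ 1.5042 - 48.363*I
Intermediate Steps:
K(o) = (6 + o)/(2*o) (K(o) = (6 + o)/((2*o)) = (6 + o)*(1/(2*o)) = (6 + o)/(2*o))
T(W) = -28*√W (T(W) = 7*((-2 - 2)*√W) = 7*(-4*√W) = -28*√W)
t = (3/2 - 28*I*√3)² (t = ((½)*(6 + 3)/3 - 28*I*√3)² = ((½)*(⅓)*9 - 28*I*√3)² = (3/2 - 28*I*√3)² ≈ -2349.8 - 145.49*I)
√(t + 13) = √((3 - 56*I*√3)²/4 + 13) = √(13 + (3 - 56*I*√3)²/4)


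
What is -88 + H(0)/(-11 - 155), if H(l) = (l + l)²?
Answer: -88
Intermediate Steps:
H(l) = 4*l² (H(l) = (2*l)² = 4*l²)
-88 + H(0)/(-11 - 155) = -88 + (4*0²)/(-11 - 155) = -88 + (4*0)/(-166) = -88 - 1/166*0 = -88 + 0 = -88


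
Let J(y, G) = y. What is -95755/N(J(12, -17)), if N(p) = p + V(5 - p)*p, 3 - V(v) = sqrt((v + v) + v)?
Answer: -95755/111 - 95755*I*sqrt(21)/444 ≈ -862.66 - 988.3*I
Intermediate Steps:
V(v) = 3 - sqrt(3)*sqrt(v) (V(v) = 3 - sqrt((v + v) + v) = 3 - sqrt(2*v + v) = 3 - sqrt(3*v) = 3 - sqrt(3)*sqrt(v))
N(p) = p + p*(3 - sqrt(3)*sqrt(5 - p)) (N(p) = p + (3 - sqrt(3)*sqrt(5 - p))*p = p + p*(3 - sqrt(3)*sqrt(5 - p)))
-95755/N(J(12, -17)) = -95755*1/(12*(4 - sqrt(15 - 3*12))) = -95755*1/(12*(4 - sqrt(15 - 36))) = -95755*1/(12*(4 - sqrt(-21))) = -95755*1/(12*(4 - I*sqrt(21))) = -95755/(48 - 12*I*sqrt(21))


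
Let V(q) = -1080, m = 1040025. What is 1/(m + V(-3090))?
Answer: 1/1038945 ≈ 9.6251e-7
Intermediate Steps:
1/(m + V(-3090)) = 1/(1040025 - 1080) = 1/1038945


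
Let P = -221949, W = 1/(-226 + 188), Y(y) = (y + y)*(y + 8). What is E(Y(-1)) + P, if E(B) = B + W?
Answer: -8434595/38 ≈ -2.2196e+5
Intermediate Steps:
Y(y) = 2*y*(8 + y) (Y(y) = (2*y)*(8 + y) = 2*y*(8 + y))
W = -1/38 (W = 1/(-38) = -1/38 ≈ -0.026316)
E(B) = -1/38 + B (E(B) = B - 1/38 = -1/38 + B)
E(Y(-1)) + P = (-1/38 + 2*(-1)*(8 - 1)) - 221949 = (-1/38 + 2*(-1)*7) - 221949 = (-1/38 - 14) - 221949 = -533/38 - 221949 = -8434595/38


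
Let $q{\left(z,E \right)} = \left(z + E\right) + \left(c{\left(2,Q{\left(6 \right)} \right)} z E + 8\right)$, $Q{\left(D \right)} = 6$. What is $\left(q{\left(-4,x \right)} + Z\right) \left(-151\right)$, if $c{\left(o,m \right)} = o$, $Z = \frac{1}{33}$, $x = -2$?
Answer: $- \frac{89845}{33} \approx -2722.6$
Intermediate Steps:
$Z = \frac{1}{33} \approx 0.030303$
$q{\left(z,E \right)} = 8 + E + z + 2 E z$ ($q{\left(z,E \right)} = \left(z + E\right) + \left(2 z E + 8\right) = \left(E + z\right) + \left(2 E z + 8\right) = \left(E + z\right) + \left(8 + 2 E z\right) = 8 + E + z + 2 E z$)
$\left(q{\left(-4,x \right)} + Z\right) \left(-151\right) = \left(\left(8 - 2 - 4 + 2 \left(-2\right) \left(-4\right)\right) + \frac{1}{33}\right) \left(-151\right) = \left(\left(8 - 2 - 4 + 16\right) + \frac{1}{33}\right) \left(-151\right) = \left(18 + \frac{1}{33}\right) \left(-151\right) = \frac{595}{33} \left(-151\right) = - \frac{89845}{33}$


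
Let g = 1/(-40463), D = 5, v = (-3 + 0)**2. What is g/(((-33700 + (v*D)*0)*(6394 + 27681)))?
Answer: 1/46464775632500 ≈ 2.1522e-14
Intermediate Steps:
v = 9 (v = (-3)**2 = 9)
g = -1/40463 ≈ -2.4714e-5
g/(((-33700 + (v*D)*0)*(6394 + 27681))) = -1/((-33700 + (9*5)*0)*(6394 + 27681))/40463 = -1/(34075*(-33700 + 45*0))/40463 = -1/(34075*(-33700 + 0))/40463 = -1/(40463*((-33700*34075))) = -1/40463/(-1148327500) = -1/40463*(-1/1148327500) = 1/46464775632500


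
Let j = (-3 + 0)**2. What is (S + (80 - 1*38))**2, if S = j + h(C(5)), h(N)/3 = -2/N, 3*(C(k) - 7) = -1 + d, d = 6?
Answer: 427716/169 ≈ 2530.9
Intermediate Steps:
j = 9 (j = (-3)**2 = 9)
C(k) = 26/3 (C(k) = 7 + (-1 + 6)/3 = 7 + (1/3)*5 = 7 + 5/3 = 26/3)
h(N) = -6/N (h(N) = 3*(-2/N) = -6/N)
S = 108/13 (S = 9 - 6/26/3 = 9 - 6*3/26 = 9 - 9/13 = 108/13 ≈ 8.3077)
(S + (80 - 1*38))**2 = (108/13 + (80 - 1*38))**2 = (108/13 + (80 - 38))**2 = (108/13 + 42)**2 = (654/13)**2 = 427716/169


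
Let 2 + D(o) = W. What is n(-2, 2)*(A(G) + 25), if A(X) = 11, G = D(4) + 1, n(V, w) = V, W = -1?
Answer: -72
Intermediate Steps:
D(o) = -3 (D(o) = -2 - 1 = -3)
G = -2 (G = -3 + 1 = -2)
n(-2, 2)*(A(G) + 25) = -2*(11 + 25) = -2*36 = -72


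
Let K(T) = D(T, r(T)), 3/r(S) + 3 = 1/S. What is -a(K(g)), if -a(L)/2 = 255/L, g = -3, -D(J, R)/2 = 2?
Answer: -255/2 ≈ -127.50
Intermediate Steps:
r(S) = 3/(-3 + 1/S)
D(J, R) = -4 (D(J, R) = -2*2 = -4)
K(T) = -4
a(L) = -510/L
-a(K(g)) = -(-510)/(-4) = -(-510)*(-1)/4 = -1*255/2 = -255/2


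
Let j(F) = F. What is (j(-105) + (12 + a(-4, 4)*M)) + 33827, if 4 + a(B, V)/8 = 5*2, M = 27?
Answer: 35030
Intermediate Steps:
a(B, V) = 48 (a(B, V) = -32 + 8*(5*2) = -32 + 8*10 = -32 + 80 = 48)
(j(-105) + (12 + a(-4, 4)*M)) + 33827 = (-105 + (12 + 48*27)) + 33827 = (-105 + (12 + 1296)) + 33827 = (-105 + 1308) + 33827 = 1203 + 33827 = 35030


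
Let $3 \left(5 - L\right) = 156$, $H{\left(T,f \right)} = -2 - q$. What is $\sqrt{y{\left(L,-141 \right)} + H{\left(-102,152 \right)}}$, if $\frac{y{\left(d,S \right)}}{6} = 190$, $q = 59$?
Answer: $\sqrt{1079} \approx 32.848$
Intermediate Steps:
$H{\left(T,f \right)} = -61$ ($H{\left(T,f \right)} = -2 - 59 = -61$)
$L = -47$ ($L = 5 - 52 = -47$)
$y{\left(d,S \right)} = 1140$ ($y{\left(d,S \right)} = 6 \cdot 190 = 1140$)
$\sqrt{y{\left(L,-141 \right)} + H{\left(-102,152 \right)}} = \sqrt{1140 - 61} = \sqrt{1079}$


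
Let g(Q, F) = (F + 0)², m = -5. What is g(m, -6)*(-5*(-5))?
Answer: 900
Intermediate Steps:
g(Q, F) = F²
g(m, -6)*(-5*(-5)) = (-6)²*(-5*(-5)) = 36*25 = 900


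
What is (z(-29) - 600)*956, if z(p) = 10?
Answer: -564040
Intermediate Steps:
(z(-29) - 600)*956 = (10 - 600)*956 = -590*956 = -564040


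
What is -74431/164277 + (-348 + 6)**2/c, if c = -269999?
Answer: -39310790597/44354625723 ≈ -0.88628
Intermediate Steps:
-74431/164277 + (-348 + 6)**2/c = -74431/164277 + (-348 + 6)**2/(-269999) = -74431*1/164277 + (-342)**2*(-1/269999) = -74431/164277 + 116964*(-1/269999) = -74431/164277 - 116964/269999 = -39310790597/44354625723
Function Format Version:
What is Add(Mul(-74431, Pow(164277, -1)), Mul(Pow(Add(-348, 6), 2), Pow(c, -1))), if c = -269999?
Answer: Rational(-39310790597, 44354625723) ≈ -0.88628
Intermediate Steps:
Add(Mul(-74431, Pow(164277, -1)), Mul(Pow(Add(-348, 6), 2), Pow(c, -1))) = Add(Mul(-74431, Pow(164277, -1)), Mul(Pow(Add(-348, 6), 2), Pow(-269999, -1))) = Add(Mul(-74431, Rational(1, 164277)), Mul(Pow(-342, 2), Rational(-1, 269999))) = Add(Rational(-74431, 164277), Mul(116964, Rational(-1, 269999))) = Add(Rational(-74431, 164277), Rational(-116964, 269999)) = Rational(-39310790597, 44354625723)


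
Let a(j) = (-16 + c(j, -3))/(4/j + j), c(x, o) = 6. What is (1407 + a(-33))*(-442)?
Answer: -679876002/1093 ≈ -6.2203e+5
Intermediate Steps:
a(j) = -10/(j + 4/j) (a(j) = (-16 + 6)/(4/j + j) = -10/(j + 4/j))
(1407 + a(-33))*(-442) = (1407 - 10*(-33)/(4 + (-33)**2))*(-442) = (1407 - 10*(-33)/(4 + 1089))*(-442) = (1407 - 10*(-33)/1093)*(-442) = (1407 - 10*(-33)*1/1093)*(-442) = (1407 + 330/1093)*(-442) = (1538181/1093)*(-442) = -679876002/1093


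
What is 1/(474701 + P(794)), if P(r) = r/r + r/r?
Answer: 1/474703 ≈ 2.1066e-6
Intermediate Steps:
P(r) = 2 (P(r) = 1 + 1 = 2)
1/(474701 + P(794)) = 1/(474701 + 2) = 1/474703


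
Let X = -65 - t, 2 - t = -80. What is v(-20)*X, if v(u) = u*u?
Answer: -58800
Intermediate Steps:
t = 82 (t = 2 - 1*(-80) = 2 + 80 = 82)
X = -147 (X = -65 - 1*82 = -65 - 82 = -147)
v(u) = u²
v(-20)*X = (-20)²*(-147) = 400*(-147) = -58800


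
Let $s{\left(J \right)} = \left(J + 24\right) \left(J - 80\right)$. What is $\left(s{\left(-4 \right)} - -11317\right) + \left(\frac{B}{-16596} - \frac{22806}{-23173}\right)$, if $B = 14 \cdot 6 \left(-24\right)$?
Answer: $\frac{102961501915}{10682753} \approx 9638.1$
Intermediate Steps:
$B = -2016$ ($B = 84 \left(-24\right) = -2016$)
$s{\left(J \right)} = \left(-80 + J\right) \left(24 + J\right)$ ($s{\left(J \right)} = \left(24 + J\right) \left(-80 + J\right) = \left(-80 + J\right) \left(24 + J\right)$)
$\left(s{\left(-4 \right)} - -11317\right) + \left(\frac{B}{-16596} - \frac{22806}{-23173}\right) = \left(\left(-1920 + \left(-4\right)^{2} - -224\right) - -11317\right) - \left(- \frac{22806}{23173} - \frac{56}{461}\right) = \left(\left(-1920 + 16 + 224\right) + 11317\right) - - \frac{11811254}{10682753} = \left(-1680 + 11317\right) + \left(\frac{56}{461} + \frac{22806}{23173}\right) = 9637 + \frac{11811254}{10682753} = \frac{102961501915}{10682753}$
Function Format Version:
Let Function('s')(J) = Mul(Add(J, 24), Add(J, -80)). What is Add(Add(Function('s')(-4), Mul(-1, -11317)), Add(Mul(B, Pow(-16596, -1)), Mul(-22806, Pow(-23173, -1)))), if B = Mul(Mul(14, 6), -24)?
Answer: Rational(102961501915, 10682753) ≈ 9638.1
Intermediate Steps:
B = -2016 (B = Mul(84, -24) = -2016)
Function('s')(J) = Mul(Add(-80, J), Add(24, J)) (Function('s')(J) = Mul(Add(24, J), Add(-80, J)) = Mul(Add(-80, J), Add(24, J)))
Add(Add(Function('s')(-4), Mul(-1, -11317)), Add(Mul(B, Pow(-16596, -1)), Mul(-22806, Pow(-23173, -1)))) = Add(Add(Add(-1920, Pow(-4, 2), Mul(-56, -4)), Mul(-1, -11317)), Add(Mul(-2016, Pow(-16596, -1)), Mul(-22806, Pow(-23173, -1)))) = Add(Add(Add(-1920, 16, 224), 11317), Add(Mul(-2016, Rational(-1, 16596)), Mul(-22806, Rational(-1, 23173)))) = Add(Add(-1680, 11317), Add(Rational(56, 461), Rational(22806, 23173))) = Add(9637, Rational(11811254, 10682753)) = Rational(102961501915, 10682753)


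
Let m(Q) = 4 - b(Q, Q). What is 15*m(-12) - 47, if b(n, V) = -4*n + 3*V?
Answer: -167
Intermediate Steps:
m(Q) = 4 + Q (m(Q) = 4 - (-4*Q + 3*Q) = 4 - (-1)*Q = 4 + Q)
15*m(-12) - 47 = 15*(4 - 12) - 47 = 15*(-8) - 47 = -120 - 47 = -167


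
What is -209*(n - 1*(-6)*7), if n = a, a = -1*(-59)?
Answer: -21109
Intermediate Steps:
a = 59
n = 59
-209*(n - 1*(-6)*7) = -209*(59 - 1*(-6)*7) = -209*(59 + 6*7) = -209*(59 + 42) = -209*101 = -21109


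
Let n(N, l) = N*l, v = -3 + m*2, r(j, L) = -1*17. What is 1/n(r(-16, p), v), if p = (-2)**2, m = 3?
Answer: -1/51 ≈ -0.019608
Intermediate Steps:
p = 4
r(j, L) = -17
v = 3 (v = -3 + 3*2 = -3 + 6 = 3)
1/n(r(-16, p), v) = 1/(-17*3) = 1/(-51) = -1/51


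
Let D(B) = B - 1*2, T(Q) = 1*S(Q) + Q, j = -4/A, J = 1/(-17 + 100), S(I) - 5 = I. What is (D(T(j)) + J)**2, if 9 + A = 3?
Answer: 1170724/62001 ≈ 18.882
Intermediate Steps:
A = -6 (A = -9 + 3 = -6)
S(I) = 5 + I
J = 1/83 ≈ 0.012048
j = 2/3 (j = -4/(-6) = -4*(-1/6) = 2/3 ≈ 0.66667)
T(Q) = 5 + 2*Q (T(Q) = 1*(5 + Q) + Q = (5 + Q) + Q = 5 + 2*Q)
D(B) = -2 + B (D(B) = B - 2 = -2 + B)
(D(T(j)) + J)**2 = ((-2 + (5 + 2*(2/3))) + 1/83)**2 = ((-2 + (5 + 4/3)) + 1/83)**2 = ((-2 + 19/3) + 1/83)**2 = (13/3 + 1/83)**2 = (1082/249)**2 = 1170724/62001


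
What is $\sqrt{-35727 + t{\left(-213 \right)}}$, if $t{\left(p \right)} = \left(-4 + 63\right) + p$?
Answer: $i \sqrt{35881} \approx 189.42 i$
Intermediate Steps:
$t{\left(p \right)} = 59 + p$
$\sqrt{-35727 + t{\left(-213 \right)}} = \sqrt{-35727 + \left(59 - 213\right)} = \sqrt{-35727 - 154} = \sqrt{-35881} = i \sqrt{35881}$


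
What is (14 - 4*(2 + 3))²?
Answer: 36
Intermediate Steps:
(14 - 4*(2 + 3))² = (14 - 4*5)² = (14 - 20)² = (-6)² = 36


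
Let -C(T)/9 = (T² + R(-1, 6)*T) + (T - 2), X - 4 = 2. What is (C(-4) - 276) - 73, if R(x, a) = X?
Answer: -223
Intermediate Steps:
X = 6 (X = 4 + 2 = 6)
R(x, a) = 6
C(T) = 18 - 63*T - 9*T² (C(T) = -9*((T² + 6*T) + (T - 2)) = -9*((T² + 6*T) + (-2 + T)) = -9*(-2 + T² + 7*T) = 18 - 63*T - 9*T²)
(C(-4) - 276) - 73 = ((18 - 63*(-4) - 9*(-4)²) - 276) - 73 = ((18 + 252 - 9*16) - 276) - 73 = ((18 + 252 - 144) - 276) - 73 = (126 - 276) - 73 = -150 - 73 = -223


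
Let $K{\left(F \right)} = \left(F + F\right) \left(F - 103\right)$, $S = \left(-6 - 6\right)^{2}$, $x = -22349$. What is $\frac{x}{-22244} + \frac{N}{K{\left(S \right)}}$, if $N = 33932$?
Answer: $\frac{63667525}{16416072} \approx 3.8784$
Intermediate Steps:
$S = 144$ ($S = \left(-12\right)^{2} = 144$)
$K{\left(F \right)} = 2 F \left(-103 + F\right)$
$\frac{x}{-22244} + \frac{N}{K{\left(S \right)}} = - \frac{22349}{-22244} + \frac{33932}{2 \cdot 144 \left(-103 + 144\right)} = \left(-22349\right) \left(- \frac{1}{22244}\right) + \frac{33932}{2 \cdot 144 \cdot 41} = \frac{22349}{22244} + \frac{33932}{11808} = \frac{22349}{22244} + 33932 \cdot \frac{1}{11808} = \frac{22349}{22244} + \frac{8483}{2952} = \frac{63667525}{16416072}$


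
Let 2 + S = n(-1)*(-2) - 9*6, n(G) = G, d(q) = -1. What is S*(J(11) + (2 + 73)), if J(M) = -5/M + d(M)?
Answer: -43686/11 ≈ -3971.5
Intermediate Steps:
S = -54 (S = -2 + (-1*(-2) - 9*6) = -2 + (2 - 1*54) = -2 + (2 - 54) = -2 - 52 = -54)
J(M) = -1 - 5/M (J(M) = -5/M - 1 = -1 - 5/M)
S*(J(11) + (2 + 73)) = -54*((-5 - 1*11)/11 + (2 + 73)) = -54*((-5 - 11)/11 + 75) = -54*((1/11)*(-16) + 75) = -54*(-16/11 + 75) = -54*809/11 = -43686/11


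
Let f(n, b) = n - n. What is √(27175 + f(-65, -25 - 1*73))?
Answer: 5*√1087 ≈ 164.85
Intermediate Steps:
f(n, b) = 0
√(27175 + f(-65, -25 - 1*73)) = √(27175 + 0) = √27175 = 5*√1087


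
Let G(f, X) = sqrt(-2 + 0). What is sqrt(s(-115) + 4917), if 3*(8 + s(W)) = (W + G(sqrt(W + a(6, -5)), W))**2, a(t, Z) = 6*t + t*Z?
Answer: sqrt(83850 - 690*I*sqrt(2))/3 ≈ 96.525 - 0.56164*I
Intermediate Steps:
a(t, Z) = 6*t + Z*t
G(f, X) = I*sqrt(2) (G(f, X) = sqrt(-2) = I*sqrt(2))
s(W) = -8 + (W + I*sqrt(2))**2/3
sqrt(s(-115) + 4917) = sqrt((-8 + (-115 + I*sqrt(2))**2/3) + 4917) = sqrt(4909 + (-115 + I*sqrt(2))**2/3)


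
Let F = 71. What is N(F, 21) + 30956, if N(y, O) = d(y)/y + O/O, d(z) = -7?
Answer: 2197940/71 ≈ 30957.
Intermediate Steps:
N(y, O) = 1 - 7/y (N(y, O) = -7/y + O/O = -7/y + 1 = 1 - 7/y)
N(F, 21) + 30956 = (-7 + 71)/71 + 30956 = (1/71)*64 + 30956 = 64/71 + 30956 = 2197940/71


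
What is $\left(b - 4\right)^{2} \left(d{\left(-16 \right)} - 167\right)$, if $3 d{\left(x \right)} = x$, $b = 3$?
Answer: $- \frac{517}{3} \approx -172.33$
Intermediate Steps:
$d{\left(x \right)} = \frac{x}{3}$
$\left(b - 4\right)^{2} \left(d{\left(-16 \right)} - 167\right) = \left(3 - 4\right)^{2} \left(\frac{1}{3} \left(-16\right) - 167\right) = \left(-1\right)^{2} \left(- \frac{16}{3} - 167\right) = 1 \left(- \frac{517}{3}\right) = - \frac{517}{3}$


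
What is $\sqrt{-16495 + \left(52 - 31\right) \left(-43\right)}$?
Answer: $i \sqrt{17398} \approx 131.9 i$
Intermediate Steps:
$\sqrt{-16495 + \left(52 - 31\right) \left(-43\right)} = \sqrt{-16495 + 21 \left(-43\right)} = \sqrt{-16495 - 903} = \sqrt{-17398} = i \sqrt{17398}$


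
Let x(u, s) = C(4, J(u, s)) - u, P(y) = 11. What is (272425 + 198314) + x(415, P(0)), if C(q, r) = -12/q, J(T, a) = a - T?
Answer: 470321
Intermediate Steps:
x(u, s) = -3 - u (x(u, s) = -12/4 - u = -12*¼ - u = -3 - u)
(272425 + 198314) + x(415, P(0)) = (272425 + 198314) + (-3 - 1*415) = 470739 + (-3 - 415) = 470739 - 418 = 470321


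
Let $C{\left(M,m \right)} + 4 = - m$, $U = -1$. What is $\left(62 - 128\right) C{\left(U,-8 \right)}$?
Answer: $-264$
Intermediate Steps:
$C{\left(M,m \right)} = -4 - m$
$\left(62 - 128\right) C{\left(U,-8 \right)} = \left(62 - 128\right) \left(-4 - -8\right) = - 66 \left(-4 + 8\right) = \left(-66\right) 4 = -264$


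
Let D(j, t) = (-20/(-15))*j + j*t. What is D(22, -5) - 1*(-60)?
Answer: -62/3 ≈ -20.667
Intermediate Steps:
D(j, t) = 4*j/3 + j*t (D(j, t) = (-20*(-1/15))*j + j*t = 4*j/3 + j*t)
D(22, -5) - 1*(-60) = (1/3)*22*(4 + 3*(-5)) - 1*(-60) = (1/3)*22*(4 - 15) + 60 = (1/3)*22*(-11) + 60 = -242/3 + 60 = -62/3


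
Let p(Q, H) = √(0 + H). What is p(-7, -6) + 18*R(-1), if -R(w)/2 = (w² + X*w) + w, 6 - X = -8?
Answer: 504 + I*√6 ≈ 504.0 + 2.4495*I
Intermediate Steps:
X = 14 (X = 6 - 1*(-8) = 6 + 8 = 14)
R(w) = -30*w - 2*w² (R(w) = -2*((w² + 14*w) + w) = -2*(w² + 15*w) = -30*w - 2*w²)
p(Q, H) = √H
p(-7, -6) + 18*R(-1) = √(-6) + 18*(-2*(-1)*(15 - 1)) = I*√6 + 18*(-2*(-1)*14) = I*√6 + 18*28 = I*√6 + 504 = 504 + I*√6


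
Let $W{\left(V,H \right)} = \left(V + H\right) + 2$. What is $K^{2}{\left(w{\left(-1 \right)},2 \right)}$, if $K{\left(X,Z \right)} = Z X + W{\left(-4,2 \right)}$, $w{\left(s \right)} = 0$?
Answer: $0$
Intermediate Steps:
$W{\left(V,H \right)} = 2 + H + V$ ($W{\left(V,H \right)} = \left(H + V\right) + 2 = 2 + H + V$)
$K{\left(X,Z \right)} = X Z$ ($K{\left(X,Z \right)} = Z X + \left(2 + 2 - 4\right) = X Z + 0 = X Z$)
$K^{2}{\left(w{\left(-1 \right)},2 \right)} = \left(0 \cdot 2\right)^{2} = 0^{2} = 0$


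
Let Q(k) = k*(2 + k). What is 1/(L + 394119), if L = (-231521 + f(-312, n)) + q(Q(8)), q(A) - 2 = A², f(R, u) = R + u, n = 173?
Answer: 1/168861 ≈ 5.9220e-6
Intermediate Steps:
q(A) = 2 + A²
L = -225258 (L = (-231521 + (-312 + 173)) + (2 + (8*(2 + 8))²) = (-231521 - 139) + (2 + (8*10)²) = -231660 + (2 + 80²) = -231660 + (2 + 6400) = -231660 + 6402 = -225258)
1/(L + 394119) = 1/(-225258 + 394119) = 1/168861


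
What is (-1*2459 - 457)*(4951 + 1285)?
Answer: -18184176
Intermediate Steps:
(-1*2459 - 457)*(4951 + 1285) = (-2459 - 457)*6236 = -2916*6236 = -18184176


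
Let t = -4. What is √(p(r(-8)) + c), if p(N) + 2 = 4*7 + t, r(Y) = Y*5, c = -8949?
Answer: I*√8927 ≈ 94.483*I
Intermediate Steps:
r(Y) = 5*Y
p(N) = 22 (p(N) = -2 + (4*7 - 4) = -2 + (28 - 4) = -2 + 24 = 22)
√(p(r(-8)) + c) = √(22 - 8949) = √(-8927) = I*√8927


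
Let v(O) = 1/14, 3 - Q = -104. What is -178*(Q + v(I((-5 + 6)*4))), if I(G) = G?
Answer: -133411/7 ≈ -19059.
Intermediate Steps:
Q = 107 (Q = 3 - 1*(-104) = 3 + 104 = 107)
v(O) = 1/14
-178*(Q + v(I((-5 + 6)*4))) = -178*(107 + 1/14) = -178*1499/14 = -133411/7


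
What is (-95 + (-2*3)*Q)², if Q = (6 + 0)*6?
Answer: 96721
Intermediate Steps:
Q = 36 (Q = 6*6 = 36)
(-95 + (-2*3)*Q)² = (-95 - 2*3*36)² = (-95 - 6*36)² = (-95 - 216)² = (-311)² = 96721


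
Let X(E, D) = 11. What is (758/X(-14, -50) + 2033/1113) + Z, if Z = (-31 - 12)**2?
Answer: 23503324/12243 ≈ 1919.7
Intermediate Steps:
Z = 1849 (Z = (-43)**2 = 1849)
(758/X(-14, -50) + 2033/1113) + Z = (758/11 + 2033/1113) + 1849 = 866017/12243 + 1849 = 23503324/12243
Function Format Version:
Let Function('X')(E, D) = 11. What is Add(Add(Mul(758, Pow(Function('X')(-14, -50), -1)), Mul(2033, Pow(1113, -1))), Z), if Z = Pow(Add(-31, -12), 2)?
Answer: Rational(23503324, 12243) ≈ 1919.7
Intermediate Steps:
Z = 1849 (Z = Pow(-43, 2) = 1849)
Add(Add(Mul(758, Pow(Function('X')(-14, -50), -1)), Mul(2033, Pow(1113, -1))), Z) = Add(Add(Mul(758, Pow(11, -1)), Mul(2033, Pow(1113, -1))), 1849) = Add(Add(Mul(758, Rational(1, 11)), Mul(2033, Rational(1, 1113))), 1849) = Add(Add(Rational(758, 11), Rational(2033, 1113)), 1849) = Add(Rational(866017, 12243), 1849) = Rational(23503324, 12243)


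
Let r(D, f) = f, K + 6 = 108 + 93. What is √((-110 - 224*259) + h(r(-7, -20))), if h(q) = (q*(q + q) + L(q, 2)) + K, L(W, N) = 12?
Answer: I*√57119 ≈ 239.0*I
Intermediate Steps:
K = 195 (K = -6 + (108 + 93) = -6 + 201 = 195)
h(q) = 207 + 2*q² (h(q) = (q*(q + q) + 12) + 195 = (q*(2*q) + 12) + 195 = (2*q² + 12) + 195 = (12 + 2*q²) + 195 = 207 + 2*q²)
√((-110 - 224*259) + h(r(-7, -20))) = √((-110 - 224*259) + (207 + 2*(-20)²)) = √((-110 - 58016) + (207 + 2*400)) = √(-58126 + (207 + 800)) = √(-58126 + 1007) = √(-57119) = I*√57119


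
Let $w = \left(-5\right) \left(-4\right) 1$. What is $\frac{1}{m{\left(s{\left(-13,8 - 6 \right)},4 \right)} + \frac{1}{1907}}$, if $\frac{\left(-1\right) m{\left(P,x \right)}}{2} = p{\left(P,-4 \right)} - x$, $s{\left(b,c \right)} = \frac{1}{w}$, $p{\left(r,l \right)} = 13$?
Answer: $- \frac{1907}{34325} \approx -0.055557$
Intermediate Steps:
$w = 20$ ($w = 20 \cdot 1 = 20$)
$s{\left(b,c \right)} = \frac{1}{20}$
$m{\left(P,x \right)} = -26 + 2 x$ ($m{\left(P,x \right)} = - 2 \left(13 - x\right) = -26 + 2 x$)
$\frac{1}{m{\left(s{\left(-13,8 - 6 \right)},4 \right)} + \frac{1}{1907}} = \frac{1}{\left(-26 + 2 \cdot 4\right) + \frac{1}{1907}} = \frac{1}{\left(-26 + 8\right) + \frac{1}{1907}} = \frac{1}{-18 + \frac{1}{1907}} = \frac{1}{- \frac{34325}{1907}} = - \frac{1907}{34325}$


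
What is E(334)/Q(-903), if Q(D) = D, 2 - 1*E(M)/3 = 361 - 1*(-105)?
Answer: 464/301 ≈ 1.5415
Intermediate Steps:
E(M) = -1392 (E(M) = 6 - 3*(361 - 1*(-105)) = 6 - 3*(361 + 105) = 6 - 3*466 = 6 - 1398 = -1392)
E(334)/Q(-903) = -1392/(-903) = -1392*(-1/903) = 464/301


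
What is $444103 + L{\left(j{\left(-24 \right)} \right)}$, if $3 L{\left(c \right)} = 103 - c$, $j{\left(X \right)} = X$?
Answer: $\frac{1332436}{3} \approx 4.4415 \cdot 10^{5}$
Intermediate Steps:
$L{\left(c \right)} = \frac{103}{3} - \frac{c}{3}$ ($L{\left(c \right)} = \frac{103 - c}{3} = \frac{103}{3} - \frac{c}{3}$)
$444103 + L{\left(j{\left(-24 \right)} \right)} = 444103 + \left(\frac{103}{3} - -8\right) = 444103 + \left(\frac{103}{3} + 8\right) = 444103 + \frac{127}{3} = \frac{1332436}{3}$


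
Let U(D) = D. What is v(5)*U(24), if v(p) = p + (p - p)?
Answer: 120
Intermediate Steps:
v(p) = p (v(p) = p + 0 = p)
v(5)*U(24) = 5*24 = 120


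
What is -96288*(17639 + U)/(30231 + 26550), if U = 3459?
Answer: -677161408/18927 ≈ -35778.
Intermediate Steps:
-96288*(17639 + U)/(30231 + 26550) = -96288*(17639 + 3459)/(30231 + 26550) = -96288/(56781/21098) = -96288/(56781*(1/21098)) = -96288/56781/21098 = -96288*21098/56781 = -677161408/18927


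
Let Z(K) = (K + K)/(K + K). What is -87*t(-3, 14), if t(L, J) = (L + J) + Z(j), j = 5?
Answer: -1044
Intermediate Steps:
Z(K) = 1 (Z(K) = (2*K)/((2*K)) = (2*K)*(1/(2*K)) = 1)
t(L, J) = 1 + J + L (t(L, J) = (L + J) + 1 = (J + L) + 1 = 1 + J + L)
-87*t(-3, 14) = -87*(1 + 14 - 3) = -87*12 = -1044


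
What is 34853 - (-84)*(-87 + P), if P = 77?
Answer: 34013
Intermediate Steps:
34853 - (-84)*(-87 + P) = 34853 - (-84)*(-87 + 77) = 34853 - (-84)*(-10) = 34853 - 1*840 = 34853 - 840 = 34013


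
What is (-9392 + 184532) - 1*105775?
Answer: 69365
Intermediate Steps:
(-9392 + 184532) - 1*105775 = 175140 - 105775 = 69365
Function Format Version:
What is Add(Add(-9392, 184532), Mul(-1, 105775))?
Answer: 69365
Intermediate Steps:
Add(Add(-9392, 184532), Mul(-1, 105775)) = Add(175140, -105775) = 69365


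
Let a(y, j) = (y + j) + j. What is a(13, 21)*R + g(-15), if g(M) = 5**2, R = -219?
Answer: -12020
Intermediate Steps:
a(y, j) = y + 2*j (a(y, j) = (j + y) + j = y + 2*j)
g(M) = 25
a(13, 21)*R + g(-15) = (13 + 2*21)*(-219) + 25 = (13 + 42)*(-219) + 25 = 55*(-219) + 25 = -12045 + 25 = -12020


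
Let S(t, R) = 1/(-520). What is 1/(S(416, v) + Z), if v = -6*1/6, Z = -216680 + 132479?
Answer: -520/43784521 ≈ -1.1876e-5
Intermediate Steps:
Z = -84201
v = -1 (v = -6*1/6 = -1)
S(t, R) = -1/520
1/(S(416, v) + Z) = 1/(-1/520 - 84201) = 1/(-43784521/520) = -520/43784521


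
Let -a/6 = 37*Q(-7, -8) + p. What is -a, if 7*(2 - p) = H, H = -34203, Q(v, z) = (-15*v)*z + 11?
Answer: -1082964/7 ≈ -1.5471e+5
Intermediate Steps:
Q(v, z) = 11 - 15*v*z (Q(v, z) = -15*v*z + 11 = 11 - 15*v*z)
p = 34217/7 (p = 2 - ⅐*(-34203) = 2 + 34203/7 = 34217/7 ≈ 4888.1)
a = 1082964/7 (a = -6*(37*(11 - 15*(-7)*(-8)) + 34217/7) = -6*(37*(11 - 840) + 34217/7) = -6*(37*(-829) + 34217/7) = -6*(-30673 + 34217/7) = -6*(-180494/7) = 1082964/7 ≈ 1.5471e+5)
-a = -1*1082964/7 = -1082964/7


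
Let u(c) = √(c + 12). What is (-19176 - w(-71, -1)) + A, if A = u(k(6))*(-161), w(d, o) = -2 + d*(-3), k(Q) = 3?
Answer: -19387 - 161*√15 ≈ -20011.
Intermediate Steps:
w(d, o) = -2 - 3*d
u(c) = √(12 + c)
A = -161*√15 (A = √(12 + 3)*(-161) = √15*(-161) = -161*√15 ≈ -623.55)
(-19176 - w(-71, -1)) + A = (-19176 - (-2 - 3*(-71))) - 161*√15 = (-19176 - (-2 + 213)) - 161*√15 = (-19176 - 1*211) - 161*√15 = (-19176 - 211) - 161*√15 = -19387 - 161*√15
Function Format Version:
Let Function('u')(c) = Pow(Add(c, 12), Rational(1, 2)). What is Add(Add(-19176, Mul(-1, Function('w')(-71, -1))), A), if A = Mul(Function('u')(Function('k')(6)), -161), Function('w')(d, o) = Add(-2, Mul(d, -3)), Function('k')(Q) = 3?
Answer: Add(-19387, Mul(-161, Pow(15, Rational(1, 2)))) ≈ -20011.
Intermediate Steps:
Function('w')(d, o) = Add(-2, Mul(-3, d))
Function('u')(c) = Pow(Add(12, c), Rational(1, 2))
A = Mul(-161, Pow(15, Rational(1, 2))) (A = Mul(Pow(Add(12, 3), Rational(1, 2)), -161) = Mul(Pow(15, Rational(1, 2)), -161) = Mul(-161, Pow(15, Rational(1, 2))) ≈ -623.55)
Add(Add(-19176, Mul(-1, Function('w')(-71, -1))), A) = Add(Add(-19176, Mul(-1, Add(-2, Mul(-3, -71)))), Mul(-161, Pow(15, Rational(1, 2)))) = Add(Add(-19176, Mul(-1, Add(-2, 213))), Mul(-161, Pow(15, Rational(1, 2)))) = Add(Add(-19176, Mul(-1, 211)), Mul(-161, Pow(15, Rational(1, 2)))) = Add(Add(-19176, -211), Mul(-161, Pow(15, Rational(1, 2)))) = Add(-19387, Mul(-161, Pow(15, Rational(1, 2))))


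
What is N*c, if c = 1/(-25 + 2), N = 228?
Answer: -228/23 ≈ -9.9130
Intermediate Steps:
c = -1/23 (c = 1/(-23) = -1/23 ≈ -0.043478)
N*c = 228*(-1/23) = -228/23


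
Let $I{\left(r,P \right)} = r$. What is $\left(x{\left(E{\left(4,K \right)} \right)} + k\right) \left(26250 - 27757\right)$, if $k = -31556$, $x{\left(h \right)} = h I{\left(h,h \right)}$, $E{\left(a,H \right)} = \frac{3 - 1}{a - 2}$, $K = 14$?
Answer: $47553385$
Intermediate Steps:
$E{\left(a,H \right)} = \frac{2}{-2 + a}$
$x{\left(h \right)} = h^{2}$ ($x{\left(h \right)} = h h = h^{2}$)
$\left(x{\left(E{\left(4,K \right)} \right)} + k\right) \left(26250 - 27757\right) = \left(\left(\frac{2}{-2 + 4}\right)^{2} - 31556\right) \left(26250 - 27757\right) = \left(\left(\frac{2}{2}\right)^{2} - 31556\right) \left(-1507\right) = \left(\left(2 \cdot \frac{1}{2}\right)^{2} - 31556\right) \left(-1507\right) = \left(1^{2} - 31556\right) \left(-1507\right) = \left(1 - 31556\right) \left(-1507\right) = \left(-31555\right) \left(-1507\right) = 47553385$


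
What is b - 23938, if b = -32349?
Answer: -56287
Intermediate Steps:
b - 23938 = -32349 - 23938 = -56287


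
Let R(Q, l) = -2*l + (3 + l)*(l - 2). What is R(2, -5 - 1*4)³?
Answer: 592704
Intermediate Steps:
R(Q, l) = -2*l + (-2 + l)*(3 + l) (R(Q, l) = -2*l + (3 + l)*(-2 + l) = -2*l + (-2 + l)*(3 + l))
R(2, -5 - 1*4)³ = (-6 + (-5 - 1*4)² - (-5 - 1*4))³ = (-6 + (-5 - 4)² - (-5 - 4))³ = (-6 + (-9)² - 1*(-9))³ = (-6 + 81 + 9)³ = 84³ = 592704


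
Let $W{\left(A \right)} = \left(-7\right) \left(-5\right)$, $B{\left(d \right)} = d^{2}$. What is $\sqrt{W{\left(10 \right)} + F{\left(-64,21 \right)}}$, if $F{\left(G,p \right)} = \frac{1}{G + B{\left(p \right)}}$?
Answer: $\frac{2 \sqrt{1243723}}{377} \approx 5.9163$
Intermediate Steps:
$W{\left(A \right)} = 35$
$F{\left(G,p \right)} = \frac{1}{G + p^{2}}$
$\sqrt{W{\left(10 \right)} + F{\left(-64,21 \right)}} = \sqrt{35 + \frac{1}{-64 + 21^{2}}} = \sqrt{35 + \frac{1}{-64 + 441}} = \sqrt{35 + \frac{1}{377}} = \sqrt{\frac{13196}{377}} = \frac{2 \sqrt{1243723}}{377}$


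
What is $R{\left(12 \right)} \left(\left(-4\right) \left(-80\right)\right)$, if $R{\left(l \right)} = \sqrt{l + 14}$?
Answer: $320 \sqrt{26} \approx 1631.7$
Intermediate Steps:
$R{\left(l \right)} = \sqrt{14 + l}$
$R{\left(12 \right)} \left(\left(-4\right) \left(-80\right)\right) = \sqrt{14 + 12} \left(\left(-4\right) \left(-80\right)\right) = \sqrt{26} \cdot 320 = 320 \sqrt{26}$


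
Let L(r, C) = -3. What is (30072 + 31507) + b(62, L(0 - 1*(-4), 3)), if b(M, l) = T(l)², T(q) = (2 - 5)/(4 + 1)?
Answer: 1539484/25 ≈ 61579.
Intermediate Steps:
T(q) = -⅗ (T(q) = -3/5 = -3*⅕ = -⅗)
b(M, l) = 9/25 (b(M, l) = (-⅗)² = 9/25)
(30072 + 31507) + b(62, L(0 - 1*(-4), 3)) = (30072 + 31507) + 9/25 = 61579 + 9/25 = 1539484/25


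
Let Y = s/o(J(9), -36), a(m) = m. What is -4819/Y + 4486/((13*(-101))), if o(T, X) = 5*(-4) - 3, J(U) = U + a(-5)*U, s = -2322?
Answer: -155945473/3048786 ≈ -51.150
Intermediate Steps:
J(U) = -4*U (J(U) = U - 5*U = -4*U)
o(T, X) = -23 (o(T, X) = -20 - 3 = -23)
Y = 2322/23 (Y = -2322/(-23) = -2322*(-1/23) = 2322/23 ≈ 100.96)
-4819/Y + 4486/((13*(-101))) = -4819/2322/23 + 4486/((13*(-101))) = -4819*23/2322 + 4486/(-1313) = -110837/2322 + 4486*(-1/1313) = -110837/2322 - 4486/1313 = -155945473/3048786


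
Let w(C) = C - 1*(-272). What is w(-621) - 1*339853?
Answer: -340202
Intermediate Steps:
w(C) = 272 + C (w(C) = C + 272 = 272 + C)
w(-621) - 1*339853 = (272 - 621) - 1*339853 = -349 - 339853 = -340202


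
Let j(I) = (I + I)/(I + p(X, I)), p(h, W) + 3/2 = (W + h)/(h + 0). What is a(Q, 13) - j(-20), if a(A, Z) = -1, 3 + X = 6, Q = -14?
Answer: -403/163 ≈ -2.4724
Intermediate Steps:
X = 3 (X = -3 + 6 = 3)
p(h, W) = -3/2 + (W + h)/h (p(h, W) = -3/2 + (W + h)/(h + 0) = -3/2 + (W + h)/h)
j(I) = 2*I/(-½ + 4*I/3) (j(I) = (I + I)/(I + (I - ½*3)/3) = (2*I)/(I + (I - 3/2)/3) = (2*I)/(I + (-3/2 + I)/3) = (2*I)/(I + (-½ + I/3)) = (2*I)/(-½ + 4*I/3) = 2*I/(-½ + 4*I/3))
a(Q, 13) - j(-20) = -1 - 12*(-20)/(-3 + 8*(-20)) = -1 - 12*(-20)/(-3 - 160) = -1 - 12*(-20)/(-163) = -1 - 12*(-20)*(-1)/163 = -1 - 1*240/163 = -1 - 240/163 = -403/163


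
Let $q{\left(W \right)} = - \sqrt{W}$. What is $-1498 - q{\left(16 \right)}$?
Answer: $-1494$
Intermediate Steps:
$-1498 - q{\left(16 \right)} = -1498 - - \sqrt{16} = -1498 - \left(-1\right) 4 = -1498 - -4 = -1498 + 4 = -1494$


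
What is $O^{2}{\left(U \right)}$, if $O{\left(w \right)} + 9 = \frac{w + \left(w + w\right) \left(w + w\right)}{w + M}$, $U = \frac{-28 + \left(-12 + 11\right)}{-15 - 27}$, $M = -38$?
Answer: $\frac{89074790116}{1082870649} \approx 82.258$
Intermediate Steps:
$U = \frac{29}{42}$ ($U = \frac{-28 - 1}{-42} = \left(-29\right) \left(- \frac{1}{42}\right) = \frac{29}{42} \approx 0.69048$)
$O{\left(w \right)} = -9 + \frac{w + 4 w^{2}}{-38 + w}$ ($O{\left(w \right)} = -9 + \frac{w + \left(w + w\right) \left(w + w\right)}{w - 38} = -9 + \frac{w + 2 w 2 w}{-38 + w} = -9 + \frac{w + 4 w^{2}}{-38 + w}$)
$O^{2}{\left(U \right)} = \left(\frac{2 \left(171 - \frac{58}{21} + 2 \left(\frac{29}{42}\right)^{2}\right)}{-38 + \frac{29}{42}}\right)^{2} = \left(\frac{2 \left(171 - \frac{58}{21} + 2 \cdot \frac{841}{1764}\right)}{- \frac{1567}{42}}\right)^{2} = \left(2 \left(- \frac{42}{1567}\right) \left(171 - \frac{58}{21} + \frac{841}{882}\right)\right)^{2} = \left(2 \left(- \frac{42}{1567}\right) \frac{149227}{882}\right)^{2} = \left(- \frac{298454}{32907}\right)^{2} = \frac{89074790116}{1082870649}$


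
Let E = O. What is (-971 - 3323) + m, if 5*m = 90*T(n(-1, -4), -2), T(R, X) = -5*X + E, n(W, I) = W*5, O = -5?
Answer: -4204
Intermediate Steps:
E = -5
n(W, I) = 5*W
T(R, X) = -5 - 5*X (T(R, X) = -5*X - 5 = -5 - 5*X)
m = 90 (m = (90*(-5 - 5*(-2)))/5 = (90*(-5 + 10))/5 = (90*5)/5 = (1/5)*450 = 90)
(-971 - 3323) + m = (-971 - 3323) + 90 = -4294 + 90 = -4204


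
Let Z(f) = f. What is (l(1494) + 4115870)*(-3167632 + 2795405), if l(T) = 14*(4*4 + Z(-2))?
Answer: -1532110898982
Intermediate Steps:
l(T) = 196 (l(T) = 14*(4*4 - 2) = 14*(16 - 2) = 14*14 = 196)
(l(1494) + 4115870)*(-3167632 + 2795405) = (196 + 4115870)*(-3167632 + 2795405) = 4116066*(-372227) = -1532110898982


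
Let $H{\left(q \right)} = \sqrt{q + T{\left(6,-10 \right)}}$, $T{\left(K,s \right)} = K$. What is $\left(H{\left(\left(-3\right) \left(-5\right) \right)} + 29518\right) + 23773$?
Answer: $53291 + \sqrt{21} \approx 53296.0$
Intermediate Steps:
$H{\left(q \right)} = \sqrt{6 + q}$ ($H{\left(q \right)} = \sqrt{q + 6} = \sqrt{6 + q}$)
$\left(H{\left(\left(-3\right) \left(-5\right) \right)} + 29518\right) + 23773 = \left(\sqrt{6 - -15} + 29518\right) + 23773 = \left(\sqrt{6 + 15} + 29518\right) + 23773 = \left(\sqrt{21} + 29518\right) + 23773 = \left(29518 + \sqrt{21}\right) + 23773 = 53291 + \sqrt{21}$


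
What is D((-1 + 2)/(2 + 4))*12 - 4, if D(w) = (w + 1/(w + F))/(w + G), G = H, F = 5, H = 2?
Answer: -808/403 ≈ -2.0050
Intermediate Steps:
G = 2
D(w) = (w + 1/(5 + w))/(2 + w) (D(w) = (w + 1/(w + 5))/(w + 2) = (w + 1/(5 + w))/(2 + w))
D((-1 + 2)/(2 + 4))*12 - 4 = ((1 + ((-1 + 2)/(2 + 4))² + 5*((-1 + 2)/(2 + 4)))/(10 + ((-1 + 2)/(2 + 4))² + 7*((-1 + 2)/(2 + 4))))*12 - 4 = ((1 + (1/6)² + 5*(1/6))/(10 + (1/6)² + 7*(1/6)))*12 - 4 = ((1 + (1*(⅙))² + 5*(1*(⅙)))/(10 + (1*(⅙))² + 7*(1*(⅙))))*12 - 4 = ((1 + (⅙)² + 5*(⅙))/(10 + (⅙)² + 7*(⅙)))*12 - 4 = ((1 + 1/36 + ⅚)/(10 + 1/36 + 7/6))*12 - 4 = ((67/36)/(403/36))*12 - 4 = ((36/403)*(67/36))*12 - 4 = (67/403)*12 - 4 = 804/403 - 4 = -808/403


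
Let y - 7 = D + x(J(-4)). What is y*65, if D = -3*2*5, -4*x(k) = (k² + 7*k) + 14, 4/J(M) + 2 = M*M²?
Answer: -1868360/1089 ≈ -1715.7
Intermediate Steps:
J(M) = 4/(-2 + M³) (J(M) = 4/(-2 + M*M²) = 4/(-2 + M³))
x(k) = -7/2 - 7*k/4 - k²/4 (x(k) = -((k² + 7*k) + 14)/4 = -(14 + k² + 7*k)/4 = -7/2 - 7*k/4 - k²/4)
D = -30 (D = -6*5 = -30)
y = -28744/1089 (y = 7 + (-30 + (-7/2 - 7/(-2 + (-4)³) - 16/(-2 + (-4)³)²/4)) = 7 + (-30 + (-7/2 - 7/(-2 - 64) - 16/(-2 - 64)²/4)) = 7 + (-30 + (-7/2 - 7/(-66) - (4/(-66))²/4)) = 7 + (-30 + (-7/2 - 7*(-1)/66 - (4*(-1/66))²/4)) = 7 + (-30 + (-7/2 - 7/4*(-2/33) - (-2/33)²/4)) = 7 + (-30 + (-7/2 + 7/66 - ¼*4/1089)) = 7 + (-30 + (-7/2 + 7/66 - 1/1089)) = 7 + (-30 - 3697/1089) = 7 - 36367/1089 = -28744/1089 ≈ -26.395)
y*65 = -28744/1089*65 = -1868360/1089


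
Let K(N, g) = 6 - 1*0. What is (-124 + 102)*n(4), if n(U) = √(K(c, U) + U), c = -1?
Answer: -22*√10 ≈ -69.570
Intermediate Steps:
K(N, g) = 6 (K(N, g) = 6 + 0 = 6)
n(U) = √(6 + U)
(-124 + 102)*n(4) = (-124 + 102)*√(6 + 4) = -22*√10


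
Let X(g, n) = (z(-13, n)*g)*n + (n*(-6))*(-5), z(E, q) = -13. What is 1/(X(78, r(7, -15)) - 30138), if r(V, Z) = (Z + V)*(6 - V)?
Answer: -1/38010 ≈ -2.6309e-5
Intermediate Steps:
r(V, Z) = (6 - V)*(V + Z) (r(V, Z) = (V + Z)*(6 - V) = (6 - V)*(V + Z))
X(g, n) = 30*n - 13*g*n (X(g, n) = (-13*g)*n + (n*(-6))*(-5) = -13*g*n - 6*n*(-5) = -13*g*n + 30*n = 30*n - 13*g*n)
1/(X(78, r(7, -15)) - 30138) = 1/((-1*7² + 6*7 + 6*(-15) - 1*7*(-15))*(30 - 13*78) - 30138) = 1/((-1*49 + 42 - 90 + 105)*(30 - 1014) - 30138) = 1/((-49 + 42 - 90 + 105)*(-984) - 30138) = 1/(8*(-984) - 30138) = 1/(-7872 - 30138) = 1/(-38010) = -1/38010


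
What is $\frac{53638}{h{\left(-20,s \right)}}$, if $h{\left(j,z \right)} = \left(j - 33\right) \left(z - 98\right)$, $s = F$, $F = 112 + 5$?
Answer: $- \frac{53638}{1007} \approx -53.265$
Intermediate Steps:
$F = 117$
$s = 117$
$h{\left(j,z \right)} = \left(-98 + z\right) \left(-33 + j\right)$ ($h{\left(j,z \right)} = \left(-33 + j\right) \left(-98 + z\right) = \left(-98 + z\right) \left(-33 + j\right)$)
$\frac{53638}{h{\left(-20,s \right)}} = \frac{53638}{3234 - -1960 - 3861 - 2340} = \frac{53638}{3234 + 1960 - 3861 - 2340} = \frac{53638}{-1007} = 53638 \left(- \frac{1}{1007}\right) = - \frac{53638}{1007}$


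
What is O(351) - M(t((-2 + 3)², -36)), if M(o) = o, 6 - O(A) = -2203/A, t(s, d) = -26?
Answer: 13435/351 ≈ 38.276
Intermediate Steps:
O(A) = 6 + 2203/A (O(A) = 6 - (-2203)/A = 6 + 2203/A)
O(351) - M(t((-2 + 3)², -36)) = (6 + 2203/351) - 1*(-26) = (6 + 2203*(1/351)) + 26 = (6 + 2203/351) + 26 = 4309/351 + 26 = 13435/351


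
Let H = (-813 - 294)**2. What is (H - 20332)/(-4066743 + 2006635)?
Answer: -1205117/2060108 ≈ -0.58498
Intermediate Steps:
H = 1225449 (H = (-1107)**2 = 1225449)
(H - 20332)/(-4066743 + 2006635) = (1225449 - 20332)/(-4066743 + 2006635) = 1205117/(-2060108) = 1205117*(-1/2060108) = -1205117/2060108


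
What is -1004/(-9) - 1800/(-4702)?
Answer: 2368504/21159 ≈ 111.94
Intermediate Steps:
-1004/(-9) - 1800/(-4702) = -1004*(-⅑) - 1800*(-1/4702) = 1004/9 + 900/2351 = 2368504/21159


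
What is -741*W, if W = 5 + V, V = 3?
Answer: -5928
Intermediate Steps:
W = 8 (W = 5 + 3 = 8)
-741*W = -741*8 = -5928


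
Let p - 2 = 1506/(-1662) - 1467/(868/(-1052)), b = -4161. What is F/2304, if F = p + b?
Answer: -47725127/46163712 ≈ -1.0338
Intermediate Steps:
p = 106938168/60109 (p = 2 + (1506/(-1662) - 1467/(868/(-1052))) = 2 + (1506*(-1/1662) - 1467/(868*(-1/1052))) = 2 + (-251/277 - 1467/(-217/263)) = 2 + (-251/277 - 1467*(-263/217)) = 2 + (-251/277 + 385821/217) = 2 + 106817950/60109 = 106938168/60109 ≈ 1779.1)
F = -143175381/60109 (F = 106938168/60109 - 4161 = -143175381/60109 ≈ -2381.9)
F/2304 = -143175381/60109/2304 = -143175381/60109*1/2304 = -47725127/46163712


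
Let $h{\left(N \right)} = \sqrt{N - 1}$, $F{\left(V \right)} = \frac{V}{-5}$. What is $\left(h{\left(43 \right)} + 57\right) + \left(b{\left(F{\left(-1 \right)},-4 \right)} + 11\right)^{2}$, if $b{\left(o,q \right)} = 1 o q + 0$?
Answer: $\frac{4026}{25} + \sqrt{42} \approx 167.52$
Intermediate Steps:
$F{\left(V \right)} = - \frac{V}{5}$ ($F{\left(V \right)} = V \left(- \frac{1}{5}\right) = - \frac{V}{5}$)
$h{\left(N \right)} = \sqrt{-1 + N}$
$b{\left(o,q \right)} = o q$ ($b{\left(o,q \right)} = o q + 0 = o q$)
$\left(h{\left(43 \right)} + 57\right) + \left(b{\left(F{\left(-1 \right)},-4 \right)} + 11\right)^{2} = \left(\sqrt{-1 + 43} + 57\right) + \left(\left(- \frac{1}{5}\right) \left(-1\right) \left(-4\right) + 11\right)^{2} = \left(\sqrt{42} + 57\right) + \left(\frac{1}{5} \left(-4\right) + 11\right)^{2} = \left(57 + \sqrt{42}\right) + \left(- \frac{4}{5} + 11\right)^{2} = \left(57 + \sqrt{42}\right) + \left(\frac{51}{5}\right)^{2} = \left(57 + \sqrt{42}\right) + \frac{2601}{25} = \frac{4026}{25} + \sqrt{42}$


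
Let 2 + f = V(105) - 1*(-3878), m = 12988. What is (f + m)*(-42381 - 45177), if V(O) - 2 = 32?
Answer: -1479555084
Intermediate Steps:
V(O) = 34 (V(O) = 2 + 32 = 34)
f = 3910 (f = -2 + (34 - 1*(-3878)) = -2 + (34 + 3878) = -2 + 3912 = 3910)
(f + m)*(-42381 - 45177) = (3910 + 12988)*(-42381 - 45177) = 16898*(-87558) = -1479555084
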